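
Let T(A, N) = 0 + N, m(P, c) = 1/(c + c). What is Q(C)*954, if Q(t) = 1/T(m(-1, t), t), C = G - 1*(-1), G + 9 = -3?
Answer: -954/11 ≈ -86.727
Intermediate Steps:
G = -12 (G = -9 - 3 = -12)
m(P, c) = 1/(2*c)
C = -11 (C = -12 - 1*(-1) = -12 + 1 = -11)
T(A, N) = N
Q(t) = 1/t
Q(C)*954 = 954/(-11) = -1/11*954 = -954/11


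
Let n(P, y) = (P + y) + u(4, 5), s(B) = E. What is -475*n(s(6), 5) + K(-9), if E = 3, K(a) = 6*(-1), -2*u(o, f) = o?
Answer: -2856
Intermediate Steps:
u(o, f) = -o/2
K(a) = -6
s(B) = 3
n(P, y) = -2 + P + y (n(P, y) = (P + y) - 1/2*4 = (P + y) - 2 = -2 + P + y)
-475*n(s(6), 5) + K(-9) = -475*(-2 + 3 + 5) - 6 = -475*6 - 6 = -2850 - 6 = -2856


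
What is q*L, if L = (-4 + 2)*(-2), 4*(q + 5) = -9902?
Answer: -9922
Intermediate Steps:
q = -4961/2 (q = -5 + (¼)*(-9902) = -5 - 4951/2 = -4961/2 ≈ -2480.5)
L = 4 (L = -2*(-2) = 4)
q*L = -4961/2*4 = -9922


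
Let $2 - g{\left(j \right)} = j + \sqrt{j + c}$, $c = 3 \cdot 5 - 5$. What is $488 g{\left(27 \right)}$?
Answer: $-12200 - 488 \sqrt{37} \approx -15168.0$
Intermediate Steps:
$c = 10$ ($c = 15 - 5 = 10$)
$g{\left(j \right)} = 2 - j - \sqrt{10 + j}$ ($g{\left(j \right)} = 2 - \left(j + \sqrt{j + 10}\right) = 2 - \left(j + \sqrt{10 + j}\right) = 2 - j - \sqrt{10 + j}$)
$488 g{\left(27 \right)} = 488 \left(2 - 27 - \sqrt{10 + 27}\right) = 488 \left(2 - 27 - \sqrt{37}\right) = 488 \left(-25 - \sqrt{37}\right) = -12200 - 488 \sqrt{37}$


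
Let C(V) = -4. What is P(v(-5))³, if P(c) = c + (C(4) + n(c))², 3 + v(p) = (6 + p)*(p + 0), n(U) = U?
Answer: 2515456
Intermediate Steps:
v(p) = -3 + p*(6 + p) (v(p) = -3 + (6 + p)*(p + 0) = -3 + (6 + p)*p = -3 + p*(6 + p))
P(c) = c + (-4 + c)²
P(v(-5))³ = ((-3 + (-5)² + 6*(-5)) + (-4 + (-3 + (-5)² + 6*(-5)))²)³ = ((-3 + 25 - 30) + (-4 + (-3 + 25 - 30))²)³ = (-8 + (-4 - 8)²)³ = (-8 + (-12)²)³ = (-8 + 144)³ = 136³ = 2515456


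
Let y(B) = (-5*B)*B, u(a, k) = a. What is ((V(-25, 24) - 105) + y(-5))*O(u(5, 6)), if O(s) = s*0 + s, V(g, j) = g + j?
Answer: -1155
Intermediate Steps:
y(B) = -5*B**2
O(s) = s (O(s) = 0 + s = s)
((V(-25, 24) - 105) + y(-5))*O(u(5, 6)) = (((-25 + 24) - 105) - 5*(-5)**2)*5 = ((-1 - 105) - 5*25)*5 = (-106 - 125)*5 = -231*5 = -1155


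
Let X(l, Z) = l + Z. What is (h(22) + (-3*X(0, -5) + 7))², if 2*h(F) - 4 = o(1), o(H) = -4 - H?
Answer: 1849/4 ≈ 462.25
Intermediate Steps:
h(F) = -½ (h(F) = 2 + (-4 - 1*1)/2 = 2 + (-4 - 1)/2 = 2 + (½)*(-5) = 2 - 5/2 = -½)
X(l, Z) = Z + l
(h(22) + (-3*X(0, -5) + 7))² = (-½ + (-3*(-5 + 0) + 7))² = (-½ + (-3*(-5) + 7))² = (-½ + (15 + 7))² = (-½ + 22)² = (43/2)² = 1849/4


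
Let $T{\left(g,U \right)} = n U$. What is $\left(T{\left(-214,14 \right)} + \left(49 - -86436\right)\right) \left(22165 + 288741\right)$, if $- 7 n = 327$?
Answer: $26685372886$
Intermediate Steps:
$n = - \frac{327}{7}$ ($n = \left(- \frac{1}{7}\right) 327 = - \frac{327}{7} \approx -46.714$)
$T{\left(g,U \right)} = - \frac{327 U}{7}$
$\left(T{\left(-214,14 \right)} + \left(49 - -86436\right)\right) \left(22165 + 288741\right) = \left(\left(- \frac{327}{7}\right) 14 + \left(49 - -86436\right)\right) \left(22165 + 288741\right) = \left(-654 + \left(49 + 86436\right)\right) 310906 = \left(-654 + 86485\right) 310906 = 85831 \cdot 310906 = 26685372886$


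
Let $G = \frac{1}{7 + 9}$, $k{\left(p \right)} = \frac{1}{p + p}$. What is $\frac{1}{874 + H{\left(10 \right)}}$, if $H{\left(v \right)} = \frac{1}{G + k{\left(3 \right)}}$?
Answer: $\frac{11}{9662} \approx 0.0011385$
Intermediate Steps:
$k{\left(p \right)} = \frac{1}{2 p}$
$G = \frac{1}{16} \approx 0.0625$
$H{\left(v \right)} = \frac{48}{11}$ ($H{\left(v \right)} = \frac{1}{\frac{1}{16} + \frac{1}{2 \cdot 3}} = \frac{1}{\frac{1}{16} + \frac{1}{2} \cdot \frac{1}{3}} = \frac{1}{\frac{1}{16} + \frac{1}{6}} = \frac{1}{\frac{11}{48}} = \frac{48}{11}$)
$\frac{1}{874 + H{\left(10 \right)}} = \frac{1}{874 + \frac{48}{11}} = \frac{1}{\frac{9662}{11}} = \frac{11}{9662}$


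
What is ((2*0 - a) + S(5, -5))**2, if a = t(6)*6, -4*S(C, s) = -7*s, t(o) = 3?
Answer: 11449/16 ≈ 715.56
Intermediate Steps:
S(C, s) = 7*s/4 (S(C, s) = -(-7)*s/4 = 7*s/4)
a = 18 (a = 3*6 = 18)
((2*0 - a) + S(5, -5))**2 = ((2*0 - 1*18) + (7/4)*(-5))**2 = ((0 - 18) - 35/4)**2 = (-18 - 35/4)**2 = (-107/4)**2 = 11449/16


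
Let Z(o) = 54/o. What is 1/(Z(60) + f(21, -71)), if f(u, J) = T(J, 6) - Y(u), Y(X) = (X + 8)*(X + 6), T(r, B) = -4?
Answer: -10/7861 ≈ -0.0012721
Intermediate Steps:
Y(X) = (6 + X)*(8 + X) (Y(X) = (8 + X)*(6 + X) = (6 + X)*(8 + X))
f(u, J) = -52 - u² - 14*u (f(u, J) = -4 - (48 + u² + 14*u) = -4 + (-48 - u² - 14*u) = -52 - u² - 14*u)
1/(Z(60) + f(21, -71)) = 1/(54/60 + (-52 - 1*21² - 14*21)) = 1/(54*(1/60) + (-52 - 1*441 - 294)) = 1/(9/10 + (-52 - 441 - 294)) = 1/(9/10 - 787) = 1/(-7861/10) = -10/7861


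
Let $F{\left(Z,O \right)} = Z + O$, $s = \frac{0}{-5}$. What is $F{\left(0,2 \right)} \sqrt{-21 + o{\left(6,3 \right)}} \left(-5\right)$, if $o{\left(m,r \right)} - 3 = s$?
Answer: $- 30 i \sqrt{2} \approx - 42.426 i$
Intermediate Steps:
$s = 0$ ($s = 0 \left(- \frac{1}{5}\right) = 0$)
$o{\left(m,r \right)} = 3$ ($o{\left(m,r \right)} = 3 + 0 = 3$)
$F{\left(Z,O \right)} = O + Z$
$F{\left(0,2 \right)} \sqrt{-21 + o{\left(6,3 \right)}} \left(-5\right) = \left(2 + 0\right) \sqrt{-21 + 3} \left(-5\right) = 2 \sqrt{-18} \left(-5\right) = 2 \cdot 3 i \sqrt{2} \left(-5\right) = 6 i \sqrt{2} \left(-5\right) = - 30 i \sqrt{2}$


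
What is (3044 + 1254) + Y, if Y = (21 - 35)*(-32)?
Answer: 4746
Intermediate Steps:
Y = 448 (Y = -14*(-32) = 448)
(3044 + 1254) + Y = (3044 + 1254) + 448 = 4298 + 448 = 4746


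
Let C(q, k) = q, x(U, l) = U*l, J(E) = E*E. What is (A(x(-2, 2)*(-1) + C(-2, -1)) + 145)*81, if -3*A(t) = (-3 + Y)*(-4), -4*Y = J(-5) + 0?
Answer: 10746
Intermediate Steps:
J(E) = E²
Y = -25/4 (Y = -((-5)² + 0)/4 = -(25 + 0)/4 = -¼*25 = -25/4 ≈ -6.2500)
A(t) = -37/3 (A(t) = -(-3 - 25/4)*(-4)/3 = -(-37)*(-4)/12 = -⅓*37 = -37/3)
(A(x(-2, 2)*(-1) + C(-2, -1)) + 145)*81 = (-37/3 + 145)*81 = (398/3)*81 = 10746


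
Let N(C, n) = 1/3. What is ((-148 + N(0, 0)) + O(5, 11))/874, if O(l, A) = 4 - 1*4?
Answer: -443/2622 ≈ -0.16896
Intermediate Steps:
N(C, n) = 1/3
O(l, A) = 0 (O(l, A) = 4 - 4 = 0)
((-148 + N(0, 0)) + O(5, 11))/874 = ((-148 + 1/3) + 0)/874 = (-443/3 + 0)*(1/874) = -443/3*1/874 = -443/2622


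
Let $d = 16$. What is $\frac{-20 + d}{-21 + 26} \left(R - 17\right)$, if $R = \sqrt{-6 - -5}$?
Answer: $\frac{68}{5} - \frac{4 i}{5} \approx 13.6 - 0.8 i$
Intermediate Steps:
$R = i$ ($R = \sqrt{-6 + \left(-3 + 8\right)} = \sqrt{-6 + 5} = \sqrt{-1} = i \approx 1.0 i$)
$\frac{-20 + d}{-21 + 26} \left(R - 17\right) = \frac{-20 + 16}{-21 + 26} \left(i - 17\right) = - \frac{4}{5} \left(i - 17\right) = \left(-4\right) \frac{1}{5} \left(i - 17\right) = - \frac{4 \left(-17 + i\right)}{5} = \frac{68}{5} - \frac{4 i}{5}$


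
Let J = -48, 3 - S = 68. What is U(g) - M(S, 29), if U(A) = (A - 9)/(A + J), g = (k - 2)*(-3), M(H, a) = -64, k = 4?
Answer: 1157/18 ≈ 64.278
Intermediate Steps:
S = -65 (S = 3 - 1*68 = 3 - 68 = -65)
g = -6 (g = (4 - 2)*(-3) = 2*(-3) = -6)
U(A) = (-9 + A)/(-48 + A) (U(A) = (A - 9)/(A - 48) = (-9 + A)/(-48 + A))
U(g) - M(S, 29) = (-9 - 6)/(-48 - 6) - 1*(-64) = -15/(-54) + 64 = -1/54*(-15) + 64 = 5/18 + 64 = 1157/18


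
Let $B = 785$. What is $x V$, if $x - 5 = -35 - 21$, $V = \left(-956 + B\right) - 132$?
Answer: $15453$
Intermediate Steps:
$V = -303$ ($V = \left(-956 + 785\right) - 132 = -171 - 132 = -303$)
$x = -51$ ($x = 5 - 56 = -51$)
$x V = \left(-51\right) \left(-303\right) = 15453$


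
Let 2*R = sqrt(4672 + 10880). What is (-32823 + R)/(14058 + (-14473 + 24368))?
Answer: -32823/23953 + 36*sqrt(3)/23953 ≈ -1.3677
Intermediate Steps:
R = 36*sqrt(3) (R = sqrt(4672 + 10880)/2 = sqrt(15552)/2 = (72*sqrt(3))/2 = 36*sqrt(3) ≈ 62.354)
(-32823 + R)/(14058 + (-14473 + 24368)) = (-32823 + 36*sqrt(3))/(14058 + (-14473 + 24368)) = (-32823 + 36*sqrt(3))/(14058 + 9895) = (-32823 + 36*sqrt(3))/23953 = (-32823 + 36*sqrt(3))*(1/23953) = -32823/23953 + 36*sqrt(3)/23953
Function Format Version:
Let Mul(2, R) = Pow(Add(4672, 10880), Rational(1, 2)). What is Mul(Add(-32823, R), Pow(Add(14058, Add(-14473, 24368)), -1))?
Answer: Add(Rational(-32823, 23953), Mul(Rational(36, 23953), Pow(3, Rational(1, 2)))) ≈ -1.3677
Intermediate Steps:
R = Mul(36, Pow(3, Rational(1, 2))) (R = Mul(Rational(1, 2), Pow(Add(4672, 10880), Rational(1, 2))) = Mul(Rational(1, 2), Pow(15552, Rational(1, 2))) = Mul(Rational(1, 2), Mul(72, Pow(3, Rational(1, 2)))) = Mul(36, Pow(3, Rational(1, 2))) ≈ 62.354)
Mul(Add(-32823, R), Pow(Add(14058, Add(-14473, 24368)), -1)) = Mul(Add(-32823, Mul(36, Pow(3, Rational(1, 2)))), Pow(Add(14058, Add(-14473, 24368)), -1)) = Mul(Add(-32823, Mul(36, Pow(3, Rational(1, 2)))), Pow(Add(14058, 9895), -1)) = Mul(Add(-32823, Mul(36, Pow(3, Rational(1, 2)))), Pow(23953, -1)) = Mul(Add(-32823, Mul(36, Pow(3, Rational(1, 2)))), Rational(1, 23953)) = Add(Rational(-32823, 23953), Mul(Rational(36, 23953), Pow(3, Rational(1, 2))))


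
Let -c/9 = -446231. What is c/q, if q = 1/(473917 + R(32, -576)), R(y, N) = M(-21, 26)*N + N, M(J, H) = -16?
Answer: 1937987034003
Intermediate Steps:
c = 4016079 (c = -9*(-446231) = 4016079)
R(y, N) = -15*N (R(y, N) = -16*N + N = -15*N)
q = 1/482557 (q = 1/(473917 - 15*(-576)) = 1/(473917 + 8640) = 1/482557 ≈ 2.0723e-6)
c/q = 4016079/(1/482557) = 4016079*482557 = 1937987034003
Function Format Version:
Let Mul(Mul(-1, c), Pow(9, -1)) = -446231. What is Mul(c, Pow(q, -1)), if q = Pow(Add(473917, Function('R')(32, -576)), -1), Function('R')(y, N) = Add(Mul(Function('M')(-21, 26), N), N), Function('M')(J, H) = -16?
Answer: 1937987034003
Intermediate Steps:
c = 4016079 (c = Mul(-9, -446231) = 4016079)
Function('R')(y, N) = Mul(-15, N) (Function('R')(y, N) = Add(Mul(-16, N), N) = Mul(-15, N))
q = Rational(1, 482557) (q = Pow(Add(473917, Mul(-15, -576)), -1) = Pow(Add(473917, 8640), -1) = Pow(482557, -1) = Rational(1, 482557) ≈ 2.0723e-6)
Mul(c, Pow(q, -1)) = Mul(4016079, Pow(Rational(1, 482557), -1)) = Mul(4016079, 482557) = 1937987034003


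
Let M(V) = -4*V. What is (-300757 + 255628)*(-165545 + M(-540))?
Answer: 7373401665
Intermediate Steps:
(-300757 + 255628)*(-165545 + M(-540)) = (-300757 + 255628)*(-165545 - 4*(-540)) = -45129*(-165545 + 2160) = -45129*(-163385) = 7373401665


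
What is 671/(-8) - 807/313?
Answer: -216479/2504 ≈ -86.453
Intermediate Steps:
671/(-8) - 807/313 = 671*(-⅛) - 807*1/313 = -671/8 - 807/313 = -216479/2504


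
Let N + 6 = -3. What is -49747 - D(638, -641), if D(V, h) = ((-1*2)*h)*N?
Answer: -38209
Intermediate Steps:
N = -9 (N = -6 - 3 = -9)
D(V, h) = 18*h (D(V, h) = ((-1*2)*h)*(-9) = -2*h*(-9) = 18*h)
-49747 - D(638, -641) = -49747 - 18*(-641) = -49747 - 1*(-11538) = -49747 + 11538 = -38209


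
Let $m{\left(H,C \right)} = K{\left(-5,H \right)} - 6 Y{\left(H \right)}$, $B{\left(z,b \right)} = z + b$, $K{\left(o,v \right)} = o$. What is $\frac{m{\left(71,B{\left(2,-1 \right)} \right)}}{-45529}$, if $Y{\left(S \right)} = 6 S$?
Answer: $\frac{2561}{45529} \approx 0.05625$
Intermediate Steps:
$B{\left(z,b \right)} = b + z$
$m{\left(H,C \right)} = -5 - 36 H$ ($m{\left(H,C \right)} = -5 - 6 \cdot 6 H = -5 - 36 H$)
$\frac{m{\left(71,B{\left(2,-1 \right)} \right)}}{-45529} = \frac{-5 - 2556}{-45529} = \left(-5 - 2556\right) \left(- \frac{1}{45529}\right) = \left(-2561\right) \left(- \frac{1}{45529}\right) = \frac{2561}{45529}$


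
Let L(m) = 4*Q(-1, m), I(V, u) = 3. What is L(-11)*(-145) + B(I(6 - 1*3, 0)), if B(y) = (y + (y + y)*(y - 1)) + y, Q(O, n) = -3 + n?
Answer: 8138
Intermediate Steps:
B(y) = 2*y + 2*y*(-1 + y) (B(y) = (y + (2*y)*(-1 + y)) + y = (y + 2*y*(-1 + y)) + y = 2*y + 2*y*(-1 + y))
L(m) = -12 + 4*m (L(m) = 4*(-3 + m) = -12 + 4*m)
L(-11)*(-145) + B(I(6 - 1*3, 0)) = (-12 + 4*(-11))*(-145) + 2*3² = (-12 - 44)*(-145) + 2*9 = -56*(-145) + 18 = 8120 + 18 = 8138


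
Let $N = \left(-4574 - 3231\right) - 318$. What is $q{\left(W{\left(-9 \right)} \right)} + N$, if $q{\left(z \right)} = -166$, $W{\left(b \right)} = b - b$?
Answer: $-8289$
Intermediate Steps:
$W{\left(b \right)} = 0$
$N = -8123$ ($N = -7805 - 318 = -8123$)
$q{\left(W{\left(-9 \right)} \right)} + N = -166 - 8123 = -8289$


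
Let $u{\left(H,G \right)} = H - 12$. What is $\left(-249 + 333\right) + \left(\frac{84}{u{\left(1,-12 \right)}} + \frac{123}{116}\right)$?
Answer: $\frac{98793}{1276} \approx 77.424$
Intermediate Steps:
$u{\left(H,G \right)} = -12 + H$
$\left(-249 + 333\right) + \left(\frac{84}{u{\left(1,-12 \right)}} + \frac{123}{116}\right) = \left(-249 + 333\right) + \left(\frac{84}{-12 + 1} + \frac{123}{116}\right) = 84 + \left(\frac{84}{-11} + 123 \cdot \frac{1}{116}\right) = 84 + \left(84 \left(- \frac{1}{11}\right) + \frac{123}{116}\right) = 84 + \left(- \frac{84}{11} + \frac{123}{116}\right) = 84 - \frac{8391}{1276} = \frac{98793}{1276}$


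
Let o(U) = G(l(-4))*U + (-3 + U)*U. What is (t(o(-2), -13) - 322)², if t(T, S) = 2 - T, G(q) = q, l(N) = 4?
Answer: 103684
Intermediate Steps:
o(U) = 4*U + U*(-3 + U) (o(U) = 4*U + (-3 + U)*U = 4*U + U*(-3 + U))
(t(o(-2), -13) - 322)² = ((2 - (-2)*(1 - 2)) - 322)² = ((2 - (-2)*(-1)) - 322)² = ((2 - 1*2) - 322)² = ((2 - 2) - 322)² = (0 - 322)² = (-322)² = 103684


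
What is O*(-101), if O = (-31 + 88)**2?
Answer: -328149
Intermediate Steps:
O = 3249 (O = 57**2 = 3249)
O*(-101) = 3249*(-101) = -328149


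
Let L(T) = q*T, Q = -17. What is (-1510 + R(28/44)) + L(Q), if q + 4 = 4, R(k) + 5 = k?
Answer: -16658/11 ≈ -1514.4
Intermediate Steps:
R(k) = -5 + k
q = 0 (q = -4 + 4 = 0)
L(T) = 0 (L(T) = 0*T = 0)
(-1510 + R(28/44)) + L(Q) = (-1510 + (-5 + 28/44)) + 0 = (-1510 + (-5 + 28*(1/44))) + 0 = (-1510 + (-5 + 7/11)) + 0 = (-1510 - 48/11) + 0 = -16658/11 + 0 = -16658/11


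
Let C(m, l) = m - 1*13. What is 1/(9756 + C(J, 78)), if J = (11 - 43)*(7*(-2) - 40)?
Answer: 1/11471 ≈ 8.7176e-5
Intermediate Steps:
J = 1728 (J = -32*(-14 - 40) = -32*(-54) = 1728)
C(m, l) = -13 + m (C(m, l) = m - 13 = -13 + m)
1/(9756 + C(J, 78)) = 1/(9756 + (-13 + 1728)) = 1/(9756 + 1715) = 1/11471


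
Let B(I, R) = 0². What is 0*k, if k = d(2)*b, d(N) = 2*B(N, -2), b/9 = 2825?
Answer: 0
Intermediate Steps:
B(I, R) = 0
b = 25425 (b = 9*2825 = 25425)
d(N) = 0 (d(N) = 2*0 = 0)
k = 0 (k = 0*25425 = 0)
0*k = 0*0 = 0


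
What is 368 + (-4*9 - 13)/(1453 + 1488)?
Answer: 1082239/2941 ≈ 367.98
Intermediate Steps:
368 + (-4*9 - 13)/(1453 + 1488) = 368 + (-36 - 13)/2941 = 368 + (1/2941)*(-49) = 368 - 49/2941 = 1082239/2941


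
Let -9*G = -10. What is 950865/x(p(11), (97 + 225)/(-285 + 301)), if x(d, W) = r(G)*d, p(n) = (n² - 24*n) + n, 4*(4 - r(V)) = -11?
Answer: -316955/297 ≈ -1067.2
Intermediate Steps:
G = 10/9 (G = -⅑*(-10) = 10/9 ≈ 1.1111)
r(V) = 27/4 (r(V) = 4 - ¼*(-11) = 4 + 11/4 = 27/4)
p(n) = n² - 23*n
x(d, W) = 27*d/4
950865/x(p(11), (97 + 225)/(-285 + 301)) = 950865/((27*(11*(-23 + 11))/4)) = 950865/((27*(11*(-12))/4)) = 950865/(((27/4)*(-132))) = 950865/(-891) = 950865*(-1/891) = -316955/297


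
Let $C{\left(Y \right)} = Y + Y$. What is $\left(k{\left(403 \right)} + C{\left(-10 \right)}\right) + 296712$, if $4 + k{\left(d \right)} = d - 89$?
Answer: $297002$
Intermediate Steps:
$C{\left(Y \right)} = 2 Y$
$k{\left(d \right)} = -93 + d$ ($k{\left(d \right)} = -4 + \left(d - 89\right) = -4 + \left(-89 + d\right) = -93 + d$)
$\left(k{\left(403 \right)} + C{\left(-10 \right)}\right) + 296712 = \left(\left(-93 + 403\right) + 2 \left(-10\right)\right) + 296712 = \left(310 - 20\right) + 296712 = 290 + 296712 = 297002$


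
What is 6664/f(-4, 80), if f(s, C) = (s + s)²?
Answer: 833/8 ≈ 104.13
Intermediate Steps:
f(s, C) = 4*s² (f(s, C) = (2*s)² = 4*s²)
6664/f(-4, 80) = 6664/((4*(-4)²)) = 6664/((4*16)) = 6664/64 = 6664*(1/64) = 833/8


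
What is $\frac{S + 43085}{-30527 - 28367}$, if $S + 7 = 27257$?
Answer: $- \frac{70335}{58894} \approx -1.1943$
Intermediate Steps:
$S = 27250$ ($S = -7 + 27257 = 27250$)
$\frac{S + 43085}{-30527 - 28367} = \frac{27250 + 43085}{-30527 - 28367} = \frac{70335}{-58894} = 70335 \left(- \frac{1}{58894}\right) = - \frac{70335}{58894}$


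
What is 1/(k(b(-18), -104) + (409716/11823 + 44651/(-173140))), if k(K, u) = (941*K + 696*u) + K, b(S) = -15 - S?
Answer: -682344740/47439065318431 ≈ -1.4384e-5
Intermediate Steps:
k(K, u) = 696*u + 942*K (k(K, u) = (696*u + 941*K) + K = 696*u + 942*K)
1/(k(b(-18), -104) + (409716/11823 + 44651/(-173140))) = 1/((696*(-104) + 942*(-15 - 1*(-18))) + (409716/11823 + 44651/(-173140))) = 1/((-72384 + 942*(-15 + 18)) + (409716*(1/11823) + 44651*(-1/173140))) = 1/((-72384 + 942*3) + (136572/3941 - 44651/173140)) = 1/((-72384 + 2826) + 23470106489/682344740) = 1/(-69558 + 23470106489/682344740) = 1/(-47439065318431/682344740) = -682344740/47439065318431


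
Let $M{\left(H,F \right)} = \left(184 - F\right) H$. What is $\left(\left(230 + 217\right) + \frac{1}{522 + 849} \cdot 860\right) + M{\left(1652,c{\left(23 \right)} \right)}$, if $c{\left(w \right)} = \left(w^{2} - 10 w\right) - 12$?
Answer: $- \frac{232670179}{1371} \approx -1.6971 \cdot 10^{5}$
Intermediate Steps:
$c{\left(w \right)} = -12 + w^{2} - 10 w$
$M{\left(H,F \right)} = H \left(184 - F\right)$
$\left(\left(230 + 217\right) + \frac{1}{522 + 849} \cdot 860\right) + M{\left(1652,c{\left(23 \right)} \right)} = \left(\left(230 + 217\right) + \frac{1}{522 + 849} \cdot 860\right) + 1652 \left(184 - \left(-12 + 23^{2} - 230\right)\right) = \left(447 + \frac{1}{1371} \cdot 860\right) + 1652 \left(184 - \left(-12 + 529 - 230\right)\right) = \left(447 + \frac{1}{1371} \cdot 860\right) + 1652 \left(184 - 287\right) = \left(447 + \frac{860}{1371}\right) + 1652 \left(184 - 287\right) = \frac{613697}{1371} + 1652 \left(-103\right) = \frac{613697}{1371} - 170156 = - \frac{232670179}{1371}$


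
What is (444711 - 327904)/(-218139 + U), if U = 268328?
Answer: 116807/50189 ≈ 2.3273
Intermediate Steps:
(444711 - 327904)/(-218139 + U) = (444711 - 327904)/(-218139 + 268328) = 116807/50189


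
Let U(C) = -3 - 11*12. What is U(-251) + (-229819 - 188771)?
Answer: -418725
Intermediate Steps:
U(C) = -135 (U(C) = -3 - 132 = -135)
U(-251) + (-229819 - 188771) = -135 + (-229819 - 188771) = -135 - 418590 = -418725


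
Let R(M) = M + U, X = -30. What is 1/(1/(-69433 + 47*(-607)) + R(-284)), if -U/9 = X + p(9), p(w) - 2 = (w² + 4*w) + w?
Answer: -97962/114223693 ≈ -0.00085763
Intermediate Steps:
p(w) = 2 + w² + 5*w (p(w) = 2 + ((w² + 4*w) + w) = 2 + (w² + 5*w) = 2 + w² + 5*w)
U = -882 (U = -9*(-30 + (2 + 9² + 5*9)) = -9*(-30 + (2 + 81 + 45)) = -9*(-30 + 128) = -9*98 = -882)
R(M) = -882 + M (R(M) = M - 882 = -882 + M)
1/(1/(-69433 + 47*(-607)) + R(-284)) = 1/(1/(-69433 + 47*(-607)) + (-882 - 284)) = 1/(1/(-69433 - 28529) - 1166) = 1/(1/(-97962) - 1166) = 1/(-1/97962 - 1166) = 1/(-114223693/97962) = -97962/114223693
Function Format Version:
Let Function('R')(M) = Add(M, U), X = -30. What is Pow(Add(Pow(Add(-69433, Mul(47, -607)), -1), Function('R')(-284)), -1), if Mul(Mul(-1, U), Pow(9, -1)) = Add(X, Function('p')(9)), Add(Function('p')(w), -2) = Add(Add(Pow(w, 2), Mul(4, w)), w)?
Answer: Rational(-97962, 114223693) ≈ -0.00085763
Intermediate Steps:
Function('p')(w) = Add(2, Pow(w, 2), Mul(5, w)) (Function('p')(w) = Add(2, Add(Add(Pow(w, 2), Mul(4, w)), w)) = Add(2, Add(Pow(w, 2), Mul(5, w))) = Add(2, Pow(w, 2), Mul(5, w)))
U = -882 (U = Mul(-9, Add(-30, Add(2, Pow(9, 2), Mul(5, 9)))) = Mul(-9, Add(-30, Add(2, 81, 45))) = Mul(-9, Add(-30, 128)) = Mul(-9, 98) = -882)
Function('R')(M) = Add(-882, M) (Function('R')(M) = Add(M, -882) = Add(-882, M))
Pow(Add(Pow(Add(-69433, Mul(47, -607)), -1), Function('R')(-284)), -1) = Pow(Add(Pow(Add(-69433, Mul(47, -607)), -1), Add(-882, -284)), -1) = Pow(Add(Pow(Add(-69433, -28529), -1), -1166), -1) = Pow(Add(Pow(-97962, -1), -1166), -1) = Pow(Add(Rational(-1, 97962), -1166), -1) = Pow(Rational(-114223693, 97962), -1) = Rational(-97962, 114223693)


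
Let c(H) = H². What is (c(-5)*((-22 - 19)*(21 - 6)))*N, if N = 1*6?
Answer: -92250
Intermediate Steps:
N = 6
(c(-5)*((-22 - 19)*(21 - 6)))*N = ((-5)²*((-22 - 19)*(21 - 6)))*6 = (25*(-41*15))*6 = (25*(-615))*6 = -15375*6 = -92250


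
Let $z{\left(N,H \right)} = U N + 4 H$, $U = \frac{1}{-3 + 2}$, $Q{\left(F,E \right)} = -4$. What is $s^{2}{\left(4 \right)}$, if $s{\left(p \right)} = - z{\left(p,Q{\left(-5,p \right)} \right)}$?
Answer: $400$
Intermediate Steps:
$U = -1$ ($U = \frac{1}{-1} = -1$)
$z{\left(N,H \right)} = - N + 4 H$
$s{\left(p \right)} = 16 + p$ ($s{\left(p \right)} = - (- p + 4 \left(-4\right)) = - (- p - 16) = - (-16 - p) = 16 + p$)
$s^{2}{\left(4 \right)} = \left(16 + 4\right)^{2} = 20^{2} = 400$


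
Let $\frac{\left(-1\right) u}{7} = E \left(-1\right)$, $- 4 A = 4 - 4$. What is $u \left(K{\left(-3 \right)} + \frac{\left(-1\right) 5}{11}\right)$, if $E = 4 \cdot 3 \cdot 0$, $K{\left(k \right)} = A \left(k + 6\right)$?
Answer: $0$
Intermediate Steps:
$A = 0$ ($A = - \frac{4 - 4}{4} = \left(- \frac{1}{4}\right) 0 = 0$)
$K{\left(k \right)} = 0$ ($K{\left(k \right)} = 0 \left(k + 6\right) = 0 \left(6 + k\right) = 0$)
$E = 0$ ($E = 12 \cdot 0 = 0$)
$u = 0$ ($u = - 7 \cdot 0 \left(-1\right) = \left(-7\right) 0 = 0$)
$u \left(K{\left(-3 \right)} + \frac{\left(-1\right) 5}{11}\right) = 0 \left(0 + \frac{\left(-1\right) 5}{11}\right) = 0 \left(0 - \frac{5}{11}\right) = 0 \left(- \frac{5}{11}\right) = 0$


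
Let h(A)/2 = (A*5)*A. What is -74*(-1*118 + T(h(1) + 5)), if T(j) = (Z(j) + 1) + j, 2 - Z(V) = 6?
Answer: 7844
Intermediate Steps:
Z(V) = -4 (Z(V) = 2 - 1*6 = 2 - 6 = -4)
h(A) = 10*A**2 (h(A) = 2*((A*5)*A) = 2*((5*A)*A) = 2*(5*A**2) = 10*A**2)
T(j) = -3 + j (T(j) = (-4 + 1) + j = -3 + j)
-74*(-1*118 + T(h(1) + 5)) = -74*(-1*118 + (-3 + (10*1**2 + 5))) = -74*(-118 + (-3 + (10*1 + 5))) = -74*(-118 + (-3 + (10 + 5))) = -74*(-118 + (-3 + 15)) = -74*(-118 + 12) = -74*(-106) = 7844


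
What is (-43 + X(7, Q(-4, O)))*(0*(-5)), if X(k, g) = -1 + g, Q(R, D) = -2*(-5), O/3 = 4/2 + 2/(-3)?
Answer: 0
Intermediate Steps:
O = 4 (O = 3*(4/2 + 2/(-3)) = 3*(4*(1/2) + 2*(-1/3)) = 3*(2 - 2/3) = 3*(4/3) = 4)
Q(R, D) = 10
(-43 + X(7, Q(-4, O)))*(0*(-5)) = (-43 + (-1 + 10))*(0*(-5)) = (-43 + 9)*0 = -34*0 = 0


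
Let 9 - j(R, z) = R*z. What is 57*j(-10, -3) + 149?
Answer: -1048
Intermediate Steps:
j(R, z) = 9 - R*z
57*j(-10, -3) + 149 = 57*(9 - 1*(-10)*(-3)) + 149 = 57*(9 - 30) + 149 = 57*(-21) + 149 = -1197 + 149 = -1048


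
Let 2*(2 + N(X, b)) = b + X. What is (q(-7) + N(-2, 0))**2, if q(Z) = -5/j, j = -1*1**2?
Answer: 4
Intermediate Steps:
j = -1 (j = -1*1 = -1)
q(Z) = 5 (q(Z) = -5/(-1) = -5*(-1) = 5)
N(X, b) = -2 + X/2 + b/2 (N(X, b) = -2 + (b + X)/2 = -2 + (X + b)/2 = -2 + (X/2 + b/2) = -2 + X/2 + b/2)
(q(-7) + N(-2, 0))**2 = (5 + (-2 + (1/2)*(-2) + (1/2)*0))**2 = (5 + (-2 - 1 + 0))**2 = (5 - 3)**2 = 2**2 = 4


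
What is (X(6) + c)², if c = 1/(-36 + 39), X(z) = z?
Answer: 361/9 ≈ 40.111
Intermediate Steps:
c = ⅓ (c = 1/3 = ⅓ ≈ 0.33333)
(X(6) + c)² = (6 + ⅓)² = (19/3)² = 361/9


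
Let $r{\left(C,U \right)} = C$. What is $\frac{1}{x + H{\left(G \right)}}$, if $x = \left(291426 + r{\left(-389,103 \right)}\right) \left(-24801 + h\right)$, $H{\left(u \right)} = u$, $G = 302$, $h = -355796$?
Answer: $- \frac{1}{110767808787} \approx -9.0279 \cdot 10^{-12}$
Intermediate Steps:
$x = -110767809089$ ($x = \left(291426 - 389\right) \left(-24801 - 355796\right) = 291037 \left(-380597\right) = -110767809089$)
$\frac{1}{x + H{\left(G \right)}} = \frac{1}{-110767809089 + 302} = \frac{1}{-110767808787} = - \frac{1}{110767808787}$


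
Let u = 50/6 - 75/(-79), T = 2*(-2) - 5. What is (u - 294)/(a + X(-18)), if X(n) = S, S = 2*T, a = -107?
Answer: 67478/29625 ≈ 2.2777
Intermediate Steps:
T = -9 (T = -4 - 5 = -9)
S = -18 (S = 2*(-9) = -18)
X(n) = -18
u = 2200/237 (u = 50*(⅙) - 75*(-1/79) = 25/3 + 75/79 = 2200/237 ≈ 9.2827)
(u - 294)/(a + X(-18)) = (2200/237 - 294)/(-107 - 18) = -67478/237/(-125) = -67478/237*(-1/125) = 67478/29625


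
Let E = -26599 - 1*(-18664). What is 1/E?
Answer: -1/7935 ≈ -0.00012602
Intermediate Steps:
E = -7935 (E = -26599 + 18664 = -7935)
1/E = 1/(-7935) = -1/7935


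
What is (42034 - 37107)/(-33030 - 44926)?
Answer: -4927/77956 ≈ -0.063202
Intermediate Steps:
(42034 - 37107)/(-33030 - 44926) = 4927/(-77956) = 4927*(-1/77956) = -4927/77956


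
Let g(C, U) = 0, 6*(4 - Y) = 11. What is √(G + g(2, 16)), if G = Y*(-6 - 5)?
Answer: I*√858/6 ≈ 4.8819*I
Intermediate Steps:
Y = 13/6 (Y = 4 - ⅙*11 = 4 - 11/6 = 13/6 ≈ 2.1667)
G = -143/6 (G = 13*(-6 - 5)/6 = (13/6)*(-11) = -143/6 ≈ -23.833)
√(G + g(2, 16)) = √(-143/6 + 0) = √(-143/6) = I*√858/6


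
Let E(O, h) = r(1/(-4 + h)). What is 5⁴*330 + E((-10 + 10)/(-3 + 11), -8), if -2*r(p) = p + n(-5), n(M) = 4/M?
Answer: 24750053/120 ≈ 2.0625e+5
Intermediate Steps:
r(p) = ⅖ - p/2 (r(p) = -(p + 4/(-5))/2 = -(p + 4*(-⅕))/2 = -(p - ⅘)/2 = -(-⅘ + p)/2 = ⅖ - p/2)
E(O, h) = ⅖ - 1/(2*(-4 + h))
5⁴*330 + E((-10 + 10)/(-3 + 11), -8) = 5⁴*330 + (-21 + 4*(-8))/(10*(-4 - 8)) = 625*330 + (⅒)*(-21 - 32)/(-12) = 206250 + (⅒)*(-1/12)*(-53) = 206250 + 53/120 = 24750053/120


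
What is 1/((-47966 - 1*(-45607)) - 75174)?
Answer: -1/77533 ≈ -1.2898e-5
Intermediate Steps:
1/((-47966 - 1*(-45607)) - 75174) = 1/((-47966 + 45607) - 75174) = 1/(-2359 - 75174) = 1/(-77533) = -1/77533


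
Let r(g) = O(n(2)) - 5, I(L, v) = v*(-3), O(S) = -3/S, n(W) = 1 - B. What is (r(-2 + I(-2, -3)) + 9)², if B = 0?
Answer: 1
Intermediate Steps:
n(W) = 1 (n(W) = 1 - 1*0 = 1 + 0 = 1)
I(L, v) = -3*v
r(g) = -8 (r(g) = -3/1 - 5 = -3*1 - 5 = -3 - 5 = -8)
(r(-2 + I(-2, -3)) + 9)² = (-8 + 9)² = 1² = 1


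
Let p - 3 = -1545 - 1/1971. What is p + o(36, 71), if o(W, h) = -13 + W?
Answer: -2993950/1971 ≈ -1519.0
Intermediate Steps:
p = -3039283/1971 (p = 3 + (-1545 - 1/1971) = 3 - 3045196/1971 = -3039283/1971 ≈ -1542.0)
p + o(36, 71) = -3039283/1971 + (-13 + 36) = -3039283/1971 + 23 = -2993950/1971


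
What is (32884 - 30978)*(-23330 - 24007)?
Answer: -90224322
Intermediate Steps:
(32884 - 30978)*(-23330 - 24007) = 1906*(-47337) = -90224322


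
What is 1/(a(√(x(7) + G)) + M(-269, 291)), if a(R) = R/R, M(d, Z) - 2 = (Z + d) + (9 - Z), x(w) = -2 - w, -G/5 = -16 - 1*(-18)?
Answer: -1/257 ≈ -0.0038911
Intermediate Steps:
G = -10 (G = -5*(-16 - 1*(-18)) = -5*(-16 + 18) = -5*2 = -10)
M(d, Z) = 11 + d (M(d, Z) = 2 + ((Z + d) + (9 - Z)) = 2 + (9 + d) = 11 + d)
a(R) = 1
1/(a(√(x(7) + G)) + M(-269, 291)) = 1/(1 + (11 - 269)) = 1/(1 - 258) = 1/(-257) = -1/257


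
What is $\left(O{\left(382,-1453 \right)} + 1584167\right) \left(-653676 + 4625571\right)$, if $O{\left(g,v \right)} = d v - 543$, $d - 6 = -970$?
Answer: $11853389798820$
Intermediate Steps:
$d = -964$ ($d = 6 - 970 = -964$)
$O{\left(g,v \right)} = -543 - 964 v$ ($O{\left(g,v \right)} = - 964 v - 543 = -543 - 964 v$)
$\left(O{\left(382,-1453 \right)} + 1584167\right) \left(-653676 + 4625571\right) = \left(\left(-543 - -1400692\right) + 1584167\right) \left(-653676 + 4625571\right) = \left(\left(-543 + 1400692\right) + 1584167\right) 3971895 = \left(1400149 + 1584167\right) 3971895 = 2984316 \cdot 3971895 = 11853389798820$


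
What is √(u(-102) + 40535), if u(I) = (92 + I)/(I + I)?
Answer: 5*√16869066/102 ≈ 201.33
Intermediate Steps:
u(I) = (92 + I)/(2*I) (u(I) = (92 + I)/((2*I)) = (92 + I)*(1/(2*I)) = (92 + I)/(2*I))
√(u(-102) + 40535) = √((½)*(92 - 102)/(-102) + 40535) = √((½)*(-1/102)*(-10) + 40535) = √(5/102 + 40535) = √(4134575/102) = 5*√16869066/102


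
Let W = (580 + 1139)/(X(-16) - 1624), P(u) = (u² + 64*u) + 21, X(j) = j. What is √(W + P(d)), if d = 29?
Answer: 3*√202986490/820 ≈ 52.124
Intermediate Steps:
P(u) = 21 + u² + 64*u
W = -1719/1640 (W = (580 + 1139)/(-16 - 1624) = 1719/(-1640) = 1719*(-1/1640) = -1719/1640 ≈ -1.0482)
√(W + P(d)) = √(-1719/1640 + (21 + 29² + 64*29)) = √(-1719/1640 + (21 + 841 + 1856)) = √(-1719/1640 + 2718) = √(4455801/1640) = 3*√202986490/820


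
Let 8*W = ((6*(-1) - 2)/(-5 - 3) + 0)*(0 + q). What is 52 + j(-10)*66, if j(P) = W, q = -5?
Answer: 43/4 ≈ 10.750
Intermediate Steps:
W = -5/8 (W = (((6*(-1) - 2)/(-5 - 3) + 0)*(0 - 5))/8 = (((-6 - 2)/(-8) + 0)*(-5))/8 = ((-8*(-1/8) + 0)*(-5))/8 = ((1 + 0)*(-5))/8 = (1*(-5))/8 = (1/8)*(-5) = -5/8 ≈ -0.62500)
j(P) = -5/8
52 + j(-10)*66 = 52 - 5/8*66 = 52 - 165/4 = 43/4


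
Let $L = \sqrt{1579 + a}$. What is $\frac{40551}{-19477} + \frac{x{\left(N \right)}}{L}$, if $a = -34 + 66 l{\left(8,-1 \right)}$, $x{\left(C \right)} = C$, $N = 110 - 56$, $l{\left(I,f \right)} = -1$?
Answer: $- \frac{40551}{19477} + \frac{18 \sqrt{1479}}{493} \approx -0.67786$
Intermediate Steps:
$N = 54$ ($N = 110 - 56 = 54$)
$a = -100$ ($a = -34 + 66 \left(-1\right) = -34 - 66 = -100$)
$L = \sqrt{1479}$ ($L = \sqrt{1579 - 100} = \sqrt{1479} \approx 38.458$)
$\frac{40551}{-19477} + \frac{x{\left(N \right)}}{L} = \frac{40551}{-19477} + \frac{54}{\sqrt{1479}} = 40551 \left(- \frac{1}{19477}\right) + 54 \frac{\sqrt{1479}}{1479} = - \frac{40551}{19477} + \frac{18 \sqrt{1479}}{493}$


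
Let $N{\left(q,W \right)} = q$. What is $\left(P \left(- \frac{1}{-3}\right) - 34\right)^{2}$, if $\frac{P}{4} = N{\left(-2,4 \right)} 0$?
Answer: $1156$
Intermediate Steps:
$P = 0$ ($P = 4 \left(\left(-2\right) 0\right) = 4 \cdot 0 = 0$)
$\left(P \left(- \frac{1}{-3}\right) - 34\right)^{2} = \left(0 \left(- \frac{1}{-3}\right) - 34\right)^{2} = \left(0 \left(\left(-1\right) \left(- \frac{1}{3}\right)\right) - 34\right)^{2} = \left(0 \cdot \frac{1}{3} - 34\right)^{2} = \left(0 - 34\right)^{2} = \left(-34\right)^{2} = 1156$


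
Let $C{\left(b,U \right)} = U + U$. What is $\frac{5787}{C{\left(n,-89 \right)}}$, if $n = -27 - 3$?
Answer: $- \frac{5787}{178} \approx -32.511$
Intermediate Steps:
$n = -30$
$C{\left(b,U \right)} = 2 U$
$\frac{5787}{C{\left(n,-89 \right)}} = \frac{5787}{2 \left(-89\right)} = \frac{5787}{-178} = 5787 \left(- \frac{1}{178}\right) = - \frac{5787}{178}$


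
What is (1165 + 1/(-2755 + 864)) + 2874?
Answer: 7637748/1891 ≈ 4039.0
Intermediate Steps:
(1165 + 1/(-2755 + 864)) + 2874 = (1165 + 1/(-1891)) + 2874 = (1165 - 1/1891) + 2874 = 2203014/1891 + 2874 = 7637748/1891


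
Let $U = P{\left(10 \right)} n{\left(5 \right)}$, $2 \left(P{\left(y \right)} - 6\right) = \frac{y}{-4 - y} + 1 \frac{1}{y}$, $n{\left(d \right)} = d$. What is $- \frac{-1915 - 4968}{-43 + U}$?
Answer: $- \frac{192724}{407} \approx -473.52$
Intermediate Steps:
$P{\left(y \right)} = 6 + \frac{1}{2 y} + \frac{y}{2 \left(-4 - y\right)}$ ($P{\left(y \right)} = 6 + \frac{\frac{y}{-4 - y} + 1 \frac{1}{y}}{2} = 6 + \frac{\frac{y}{-4 - y} + \frac{1}{y}}{2} = 6 + \frac{\frac{1}{y} + \frac{y}{-4 - y}}{2} = 6 + \left(\frac{1}{2 y} + \frac{y}{2 \left(-4 - y\right)}\right) = 6 + \frac{1}{2 y} + \frac{y}{2 \left(-4 - y\right)}$)
$U = \frac{797}{28}$ ($U = \frac{4 + 11 \cdot 10^{2} + 49 \cdot 10}{2 \cdot 10 \left(4 + 10\right)} 5 = \frac{1}{2} \cdot \frac{1}{10} \cdot \frac{1}{14} \left(4 + 11 \cdot 100 + 490\right) 5 = \frac{1}{2} \cdot \frac{1}{10} \cdot \frac{1}{14} \left(4 + 1100 + 490\right) 5 = \frac{1}{2} \cdot \frac{1}{10} \cdot \frac{1}{14} \cdot 1594 \cdot 5 = \frac{797}{140} \cdot 5 = \frac{797}{28} \approx 28.464$)
$- \frac{-1915 - 4968}{-43 + U} = - \frac{-1915 - 4968}{-43 + \frac{797}{28}} = - \frac{-6883}{- \frac{407}{28}} = - \frac{\left(-6883\right) \left(-28\right)}{407} = \left(-1\right) \frac{192724}{407} = - \frac{192724}{407}$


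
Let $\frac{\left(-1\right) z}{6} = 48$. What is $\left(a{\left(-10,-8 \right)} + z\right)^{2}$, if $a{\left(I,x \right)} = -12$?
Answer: $90000$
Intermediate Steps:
$z = -288$ ($z = \left(-6\right) 48 = -288$)
$\left(a{\left(-10,-8 \right)} + z\right)^{2} = \left(-12 - 288\right)^{2} = \left(-300\right)^{2} = 90000$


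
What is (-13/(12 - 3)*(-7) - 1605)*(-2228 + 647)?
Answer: 7564558/3 ≈ 2.5215e+6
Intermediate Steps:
(-13/(12 - 3)*(-7) - 1605)*(-2228 + 647) = (-13/9*(-7) - 1605)*(-1581) = (91/9 - 1605)*(-1581) = -14354/9*(-1581) = 7564558/3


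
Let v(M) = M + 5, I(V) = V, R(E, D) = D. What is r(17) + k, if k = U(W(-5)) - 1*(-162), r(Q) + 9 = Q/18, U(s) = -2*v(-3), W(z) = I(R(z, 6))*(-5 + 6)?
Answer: 2699/18 ≈ 149.94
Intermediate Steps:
v(M) = 5 + M
W(z) = 6 (W(z) = 6*(-5 + 6) = 6*1 = 6)
U(s) = -4 (U(s) = -2*(5 - 3) = -2*2 = -4)
r(Q) = -9 + Q/18
k = 158 (k = -4 - 1*(-162) = -4 + 162 = 158)
r(17) + k = (-9 + (1/18)*17) + 158 = (-9 + 17/18) + 158 = -145/18 + 158 = 2699/18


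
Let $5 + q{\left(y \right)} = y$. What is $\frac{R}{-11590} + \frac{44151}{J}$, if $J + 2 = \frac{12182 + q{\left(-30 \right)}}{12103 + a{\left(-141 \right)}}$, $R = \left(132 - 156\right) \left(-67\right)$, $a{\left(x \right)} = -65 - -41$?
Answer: $- \frac{3090482745399}{69603745} \approx -44401.0$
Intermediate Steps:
$a{\left(x \right)} = -24$ ($a{\left(x \right)} = -65 + 41 = -24$)
$q{\left(y \right)} = -5 + y$
$R = 1608$ ($R = \left(132 - 156\right) \left(-67\right) = \left(-24\right) \left(-67\right) = 1608$)
$J = - \frac{12011}{12079}$ ($J = -2 + \frac{12182 - 35}{12103 - 24} = -2 + \frac{12182 - 35}{12079} = -2 + 12147 \cdot \frac{1}{12079} = -2 + \frac{12147}{12079} = - \frac{12011}{12079} \approx -0.99437$)
$\frac{R}{-11590} + \frac{44151}{J} = \frac{1608}{-11590} + \frac{44151}{- \frac{12011}{12079}} = 1608 \left(- \frac{1}{11590}\right) + 44151 \left(- \frac{12079}{12011}\right) = - \frac{804}{5795} - \frac{533299929}{12011} = - \frac{3090482745399}{69603745}$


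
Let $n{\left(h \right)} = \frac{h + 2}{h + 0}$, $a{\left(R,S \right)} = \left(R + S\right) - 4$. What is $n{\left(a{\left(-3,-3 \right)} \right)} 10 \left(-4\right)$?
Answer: $-32$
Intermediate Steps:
$a{\left(R,S \right)} = -4 + R + S$
$n{\left(h \right)} = \frac{2 + h}{h}$
$n{\left(a{\left(-3,-3 \right)} \right)} 10 \left(-4\right) = \frac{2 - 10}{-4 - 3 - 3} \cdot 10 \left(-4\right) = \frac{2 - 10}{-10} \cdot 10 \left(-4\right) = \left(- \frac{1}{10}\right) \left(-8\right) 10 \left(-4\right) = \frac{4}{5} \cdot 10 \left(-4\right) = 8 \left(-4\right) = -32$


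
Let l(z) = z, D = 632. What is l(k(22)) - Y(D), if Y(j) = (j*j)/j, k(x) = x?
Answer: -610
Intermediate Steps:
Y(j) = j (Y(j) = j²/j = j)
l(k(22)) - Y(D) = 22 - 1*632 = 22 - 632 = -610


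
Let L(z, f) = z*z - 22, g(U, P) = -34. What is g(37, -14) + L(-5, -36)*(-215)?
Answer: -679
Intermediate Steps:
L(z, f) = -22 + z² (L(z, f) = z² - 22 = -22 + z²)
g(37, -14) + L(-5, -36)*(-215) = -34 + (-22 + (-5)²)*(-215) = -34 + (-22 + 25)*(-215) = -34 + 3*(-215) = -34 - 645 = -679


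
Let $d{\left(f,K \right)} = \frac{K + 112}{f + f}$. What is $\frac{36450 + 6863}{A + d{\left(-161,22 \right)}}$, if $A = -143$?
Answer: $- \frac{6973393}{23090} \approx -302.01$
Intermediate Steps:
$d{\left(f,K \right)} = \frac{112 + K}{2 f}$
$\frac{36450 + 6863}{A + d{\left(-161,22 \right)}} = \frac{36450 + 6863}{-143 + \frac{112 + 22}{2 \left(-161\right)}} = \frac{43313}{-143 + \frac{1}{2} \left(- \frac{1}{161}\right) 134} = \frac{43313}{-143 - \frac{67}{161}} = \frac{43313}{- \frac{23090}{161}} = 43313 \left(- \frac{161}{23090}\right) = - \frac{6973393}{23090}$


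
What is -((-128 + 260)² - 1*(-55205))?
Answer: -72629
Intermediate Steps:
-((-128 + 260)² - 1*(-55205)) = -(132² + 55205) = -(17424 + 55205) = -1*72629 = -72629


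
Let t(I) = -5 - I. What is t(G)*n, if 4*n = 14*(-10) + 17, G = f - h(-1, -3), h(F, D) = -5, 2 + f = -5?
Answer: 369/4 ≈ 92.250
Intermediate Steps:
f = -7 (f = -2 - 5 = -7)
G = -2 (G = -7 - 1*(-5) = -7 + 5 = -2)
n = -123/4 (n = (14*(-10) + 17)/4 = (-140 + 17)/4 = (1/4)*(-123) = -123/4 ≈ -30.750)
t(G)*n = (-5 - 1*(-2))*(-123/4) = (-5 + 2)*(-123/4) = -3*(-123/4) = 369/4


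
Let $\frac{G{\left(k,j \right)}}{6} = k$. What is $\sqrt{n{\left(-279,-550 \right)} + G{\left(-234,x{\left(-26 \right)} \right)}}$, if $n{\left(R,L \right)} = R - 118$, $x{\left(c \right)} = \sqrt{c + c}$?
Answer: $i \sqrt{1801} \approx 42.438 i$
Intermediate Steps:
$x{\left(c \right)} = \sqrt{2} \sqrt{c}$ ($x{\left(c \right)} = \sqrt{2 c} = \sqrt{2} \sqrt{c}$)
$n{\left(R,L \right)} = -118 + R$
$G{\left(k,j \right)} = 6 k$
$\sqrt{n{\left(-279,-550 \right)} + G{\left(-234,x{\left(-26 \right)} \right)}} = \sqrt{\left(-118 - 279\right) + 6 \left(-234\right)} = \sqrt{-397 - 1404} = \sqrt{-1801} = i \sqrt{1801}$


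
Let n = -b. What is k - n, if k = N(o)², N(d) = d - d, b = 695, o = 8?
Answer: 695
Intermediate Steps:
N(d) = 0
n = -695 (n = -1*695 = -695)
k = 0 (k = 0² = 0)
k - n = 0 - 1*(-695) = 0 + 695 = 695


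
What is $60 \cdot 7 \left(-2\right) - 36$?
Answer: $-876$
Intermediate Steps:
$60 \cdot 7 \left(-2\right) - 36 = 60 \left(-14\right) - 36 = -840 - 36 = -876$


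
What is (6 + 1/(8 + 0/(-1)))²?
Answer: 2401/64 ≈ 37.516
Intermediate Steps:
(6 + 1/(8 + 0/(-1)))² = (6 + 1/(8 + 0*(-1)))² = (6 + 1/(8 + 0))² = (6 + 1/8)² = (6 + ⅛)² = (49/8)² = 2401/64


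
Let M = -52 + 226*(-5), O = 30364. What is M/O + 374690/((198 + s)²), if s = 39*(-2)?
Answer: 284001659/10931040 ≈ 25.981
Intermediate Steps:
s = -78
M = -1182 (M = -52 - 1130 = -1182)
M/O + 374690/((198 + s)²) = -1182/30364 + 374690/((198 - 78)²) = -1182*1/30364 + 374690/(120²) = -591/15182 + 374690/14400 = -591/15182 + 374690*(1/14400) = -591/15182 + 37469/1440 = 284001659/10931040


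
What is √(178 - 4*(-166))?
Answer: √842 ≈ 29.017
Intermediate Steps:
√(178 - 4*(-166)) = √(178 + 664) = √842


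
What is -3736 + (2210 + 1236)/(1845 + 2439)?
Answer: -8000789/2142 ≈ -3735.2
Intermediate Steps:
-3736 + (2210 + 1236)/(1845 + 2439) = -3736 + 3446/4284 = -3736 + 3446*(1/4284) = -3736 + 1723/2142 = -8000789/2142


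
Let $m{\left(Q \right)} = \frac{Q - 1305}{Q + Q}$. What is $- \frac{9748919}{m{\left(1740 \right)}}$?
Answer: $-77991352$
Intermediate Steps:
$m{\left(Q \right)} = \frac{-1305 + Q}{2 Q}$
$- \frac{9748919}{m{\left(1740 \right)}} = - \frac{9748919}{\frac{1}{2} \cdot \frac{1}{1740} \left(-1305 + 1740\right)} = - \frac{9748919}{\frac{1}{2} \cdot \frac{1}{1740} \cdot 435} = - 9748919 \frac{1}{\frac{1}{8}} = \left(-9748919\right) 8 = -77991352$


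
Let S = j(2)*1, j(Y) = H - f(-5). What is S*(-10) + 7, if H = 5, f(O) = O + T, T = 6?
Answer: -33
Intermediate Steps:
f(O) = 6 + O (f(O) = O + 6 = 6 + O)
j(Y) = 4 (j(Y) = 5 - (6 - 5) = 5 - 1*1 = 5 - 1 = 4)
S = 4 (S = 4*1 = 4)
S*(-10) + 7 = 4*(-10) + 7 = -40 + 7 = -33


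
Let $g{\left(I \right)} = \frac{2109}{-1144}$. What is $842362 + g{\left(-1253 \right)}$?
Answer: $\frac{963660019}{1144} \approx 8.4236 \cdot 10^{5}$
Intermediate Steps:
$g{\left(I \right)} = - \frac{2109}{1144}$ ($g{\left(I \right)} = 2109 \left(- \frac{1}{1144}\right) = - \frac{2109}{1144}$)
$842362 + g{\left(-1253 \right)} = 842362 - \frac{2109}{1144} = \frac{963660019}{1144}$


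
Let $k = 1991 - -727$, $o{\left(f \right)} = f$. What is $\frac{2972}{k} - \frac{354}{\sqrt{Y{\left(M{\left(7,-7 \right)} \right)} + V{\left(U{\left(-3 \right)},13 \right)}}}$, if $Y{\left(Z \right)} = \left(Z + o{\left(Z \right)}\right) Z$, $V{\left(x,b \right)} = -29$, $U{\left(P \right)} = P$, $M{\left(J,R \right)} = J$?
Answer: $\frac{1486}{1359} - \frac{118 \sqrt{69}}{23} \approx -41.523$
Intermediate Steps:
$k = 2718$ ($k = 1991 + 727 = 2718$)
$Y{\left(Z \right)} = 2 Z^{2}$ ($Y{\left(Z \right)} = \left(Z + Z\right) Z = 2 Z Z = 2 Z^{2}$)
$\frac{2972}{k} - \frac{354}{\sqrt{Y{\left(M{\left(7,-7 \right)} \right)} + V{\left(U{\left(-3 \right)},13 \right)}}} = \frac{2972}{2718} - \frac{354}{\sqrt{2 \cdot 7^{2} - 29}} = 2972 \cdot \frac{1}{2718} - \frac{354}{\sqrt{2 \cdot 49 - 29}} = \frac{1486}{1359} - \frac{354}{\sqrt{98 - 29}} = \frac{1486}{1359} - \frac{354}{\sqrt{69}} = \frac{1486}{1359} - 354 \frac{\sqrt{69}}{69} = \frac{1486}{1359} - \frac{118 \sqrt{69}}{23}$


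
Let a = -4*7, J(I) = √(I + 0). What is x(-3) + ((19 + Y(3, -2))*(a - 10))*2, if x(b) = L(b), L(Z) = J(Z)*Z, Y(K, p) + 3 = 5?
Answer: -1596 - 3*I*√3 ≈ -1596.0 - 5.1962*I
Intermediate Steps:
Y(K, p) = 2 (Y(K, p) = -3 + 5 = 2)
J(I) = √I
a = -28
L(Z) = Z^(3/2) (L(Z) = √Z*Z = Z^(3/2))
x(b) = b^(3/2)
x(-3) + ((19 + Y(3, -2))*(a - 10))*2 = (-3)^(3/2) + ((19 + 2)*(-28 - 10))*2 = -3*I*√3 + (21*(-38))*2 = -3*I*√3 - 798*2 = -3*I*√3 - 1596 = -1596 - 3*I*√3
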